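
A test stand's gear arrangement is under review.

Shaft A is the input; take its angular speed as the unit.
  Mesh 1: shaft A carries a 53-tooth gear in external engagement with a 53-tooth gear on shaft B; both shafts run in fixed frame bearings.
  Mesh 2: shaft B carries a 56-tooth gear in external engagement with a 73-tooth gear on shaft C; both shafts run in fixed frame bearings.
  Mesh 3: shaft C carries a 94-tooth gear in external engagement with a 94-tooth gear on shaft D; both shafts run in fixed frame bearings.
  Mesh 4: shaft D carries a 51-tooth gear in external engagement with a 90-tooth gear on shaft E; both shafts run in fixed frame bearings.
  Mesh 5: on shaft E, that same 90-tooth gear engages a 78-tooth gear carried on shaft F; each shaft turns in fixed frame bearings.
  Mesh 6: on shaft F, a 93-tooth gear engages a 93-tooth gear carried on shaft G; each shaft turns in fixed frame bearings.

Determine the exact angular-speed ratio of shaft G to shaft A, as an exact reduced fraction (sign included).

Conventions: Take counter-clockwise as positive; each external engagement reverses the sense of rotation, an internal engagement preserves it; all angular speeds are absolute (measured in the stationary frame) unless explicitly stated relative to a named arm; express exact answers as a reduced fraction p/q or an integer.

class = fixed-axis compound train [6 meshes; 6 ratios multiply, 6 sense flips]
mesh 1 [53T→53T]: running ratio 1, sense −
mesh 2 [56T→73T]: running ratio 56/73, sense +
mesh 3 [94T→94T]: running ratio 56/73, sense −
mesh 4 [51T→90T]: running ratio 476/1095, sense +
mesh 5 [90T→78T]: running ratio 476/949, sense −
mesh 6 [93T→93T]: running ratio 476/949, sense +
ω_out/ω_in = 476/949

476/949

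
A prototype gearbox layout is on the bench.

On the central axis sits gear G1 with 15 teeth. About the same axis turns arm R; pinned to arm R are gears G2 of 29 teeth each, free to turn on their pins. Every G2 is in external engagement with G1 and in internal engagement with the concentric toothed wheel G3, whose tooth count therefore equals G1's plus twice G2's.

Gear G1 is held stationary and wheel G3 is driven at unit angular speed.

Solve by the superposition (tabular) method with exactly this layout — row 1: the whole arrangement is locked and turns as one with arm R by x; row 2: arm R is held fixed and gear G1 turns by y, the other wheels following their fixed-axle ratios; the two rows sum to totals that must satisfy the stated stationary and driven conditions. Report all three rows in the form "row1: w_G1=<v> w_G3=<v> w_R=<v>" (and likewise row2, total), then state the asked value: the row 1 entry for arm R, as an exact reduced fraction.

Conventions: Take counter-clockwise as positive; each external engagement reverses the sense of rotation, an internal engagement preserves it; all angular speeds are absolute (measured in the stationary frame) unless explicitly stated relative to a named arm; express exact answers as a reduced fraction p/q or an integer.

class = planetary set [G3 = 15+2·29 = 73; Willis about the carrier]
row 1: whole set turns with the arm by x
row 2 (arm held, sun turns y): ω_ring = −(15/73)·y, ω_arm = 0
boundary: total ω_sun = x + y = 0 and total ω_ring = x − (15/73)·y = 1  ⇒  y = -73/88, x = 73/88
row 2 ring = −(15/73)·(-73/88) = 15/88
totals (row 1 + row 2): sun 73/88 + (-73/88) = 0, ring 73/88 + 15/88 = 1, arm 73/88 + 0 = 73/88
asked cell (row1, arm) = 73/88

row1: w_G1=73/88 w_G3=73/88 w_R=73/88
row2: w_G1=-73/88 w_G3=15/88 w_R=0
total: w_G1=0 w_G3=1 w_R=73/88
asked value: 73/88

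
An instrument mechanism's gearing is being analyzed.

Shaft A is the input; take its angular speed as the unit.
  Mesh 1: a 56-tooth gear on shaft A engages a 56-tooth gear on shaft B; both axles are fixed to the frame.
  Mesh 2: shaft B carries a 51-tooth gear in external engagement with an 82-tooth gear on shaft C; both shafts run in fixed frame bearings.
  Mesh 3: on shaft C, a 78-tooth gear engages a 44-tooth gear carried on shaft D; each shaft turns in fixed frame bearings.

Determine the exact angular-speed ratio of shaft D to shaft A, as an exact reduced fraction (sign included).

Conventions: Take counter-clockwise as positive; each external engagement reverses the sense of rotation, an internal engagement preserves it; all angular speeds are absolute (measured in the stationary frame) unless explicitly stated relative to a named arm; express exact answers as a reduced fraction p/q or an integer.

class = fixed-axis compound train [3 meshes; 3 ratios multiply, 3 sense flips]
mesh 1 [56T→56T]: running ratio 1, sense −
mesh 2 [51T→82T]: running ratio 51/82, sense +
mesh 3 [78T→44T]: running ratio 1989/1804, sense −
ω_out/ω_in = -1989/1804

-1989/1804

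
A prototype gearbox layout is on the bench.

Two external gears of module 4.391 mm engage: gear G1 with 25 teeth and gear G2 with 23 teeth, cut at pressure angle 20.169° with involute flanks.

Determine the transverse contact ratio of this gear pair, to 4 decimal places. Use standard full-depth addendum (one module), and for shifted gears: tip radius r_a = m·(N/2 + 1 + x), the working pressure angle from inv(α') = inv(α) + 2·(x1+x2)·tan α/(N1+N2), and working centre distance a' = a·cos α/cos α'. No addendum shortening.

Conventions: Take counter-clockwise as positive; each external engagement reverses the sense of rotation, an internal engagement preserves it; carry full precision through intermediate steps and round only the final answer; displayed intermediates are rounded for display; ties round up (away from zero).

1.5952

class = single-mesh tooth geometry [involute pair 25T × 23T, m = 4.391]
base radii: r_b1 = 51.521783, r_b2 = 47.400040
tip radii: r_a1 = 59.278500, r_a2 = 54.887500
no profile shift: α' = α, a' = a
action lengths: √(r_a1²−r_b1²) = 29.316318, √(r_a2²−r_b2²) = 27.674426
base pitch p_b = π·m·cos α = 12.948836
CR = (29.316318 + 27.674426 − 105.384000·sin 20.16900°)/12.948836 = 1.595151
contact ratio ≈ 1.5952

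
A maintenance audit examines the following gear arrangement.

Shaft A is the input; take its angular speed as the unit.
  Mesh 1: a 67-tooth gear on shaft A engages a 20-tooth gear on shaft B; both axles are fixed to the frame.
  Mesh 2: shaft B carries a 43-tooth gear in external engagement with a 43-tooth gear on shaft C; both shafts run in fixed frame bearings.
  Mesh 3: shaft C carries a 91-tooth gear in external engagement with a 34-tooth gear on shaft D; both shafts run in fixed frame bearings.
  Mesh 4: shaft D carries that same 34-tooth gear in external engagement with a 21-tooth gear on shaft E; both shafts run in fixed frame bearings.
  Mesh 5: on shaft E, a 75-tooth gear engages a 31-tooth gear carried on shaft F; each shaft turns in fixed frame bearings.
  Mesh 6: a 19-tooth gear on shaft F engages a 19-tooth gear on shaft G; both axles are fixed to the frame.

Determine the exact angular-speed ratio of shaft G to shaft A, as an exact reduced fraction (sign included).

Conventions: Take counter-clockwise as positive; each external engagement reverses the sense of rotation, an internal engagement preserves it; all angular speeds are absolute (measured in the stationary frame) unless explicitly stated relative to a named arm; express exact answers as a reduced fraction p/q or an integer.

4355/124

class = fixed-axis compound train [6 meshes; 6 ratios multiply, 6 sense flips]
mesh 1 [67T→20T]: running ratio 67/20, sense −
mesh 2 [43T→43T]: running ratio 67/20, sense +
mesh 3 [91T→34T]: running ratio 6097/680, sense −
mesh 4 [34T→21T]: running ratio 871/60, sense +
mesh 5 [75T→31T]: running ratio 4355/124, sense −
mesh 6 [19T→19T]: running ratio 4355/124, sense +
ω_out/ω_in = 4355/124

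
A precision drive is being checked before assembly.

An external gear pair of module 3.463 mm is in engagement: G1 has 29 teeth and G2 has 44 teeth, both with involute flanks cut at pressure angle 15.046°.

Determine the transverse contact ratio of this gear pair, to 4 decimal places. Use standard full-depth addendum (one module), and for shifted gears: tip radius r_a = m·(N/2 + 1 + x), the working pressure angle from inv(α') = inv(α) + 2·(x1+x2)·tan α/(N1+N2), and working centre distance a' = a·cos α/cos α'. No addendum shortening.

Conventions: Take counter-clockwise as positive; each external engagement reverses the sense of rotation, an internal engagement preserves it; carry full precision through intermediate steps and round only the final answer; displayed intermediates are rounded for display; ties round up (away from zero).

topology: single-mesh involute geometry — m = 3.463, 29T/44T pair
base radii: r_b1 = 48.492067, r_b2 = 73.574170
tip radii: r_a1 = 53.676500, r_a2 = 79.649000
no profile shift: α' = α, a' = a
action lengths: √(r_a1²−r_b1²) = 23.014911, √(r_a2²−r_b2²) = 30.509091
base pitch p_b = π·m·cos α = 10.506367
CR = (23.014911 + 30.509091 − 126.399500·sin 15.04600°)/10.506367 = 1.971318
contact ratio ≈ 1.9713

1.9713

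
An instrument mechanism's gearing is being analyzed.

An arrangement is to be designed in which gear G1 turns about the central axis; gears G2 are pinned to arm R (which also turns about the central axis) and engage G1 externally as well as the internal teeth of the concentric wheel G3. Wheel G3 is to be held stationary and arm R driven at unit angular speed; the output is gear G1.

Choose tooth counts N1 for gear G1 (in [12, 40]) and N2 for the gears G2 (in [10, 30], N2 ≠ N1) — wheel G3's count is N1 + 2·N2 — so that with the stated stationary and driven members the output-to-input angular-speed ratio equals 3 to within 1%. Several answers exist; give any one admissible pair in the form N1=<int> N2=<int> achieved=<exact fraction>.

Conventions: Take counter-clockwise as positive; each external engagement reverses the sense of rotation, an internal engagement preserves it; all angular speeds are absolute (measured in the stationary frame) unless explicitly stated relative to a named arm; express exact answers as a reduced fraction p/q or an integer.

N1=20 N2=10 achieved=3

topology: planetary set — design target 3, arm = carrier (Willis)
Willis with ω_ring = 0: ω_sun/ω_arm = (N1+N3)/N1; set equal to 3  ⇒  N3/N1 = 3 − 1 = 2
N3 = N1 + 2·N2  ⇒  N2/N1 = (N3/N1 − 1)/2 = (2 − 1)/2 = 1/2
smallest multiple with N1 ≥ 12 and N2 ≥ 10: k = 10  ⇒  N1 = 10·2 = 20, N2 = 10·1 = 10 (N1 ≤ 40, N2 ≤ 30, N2 ≠ N1 ✓), N3 = 20 + 2·10 = 40
check: (N1+N3)/N1 with N1 = 20, N3 = 40 gives 3; |achieved − target| = 0 ≤ 3/100 ✓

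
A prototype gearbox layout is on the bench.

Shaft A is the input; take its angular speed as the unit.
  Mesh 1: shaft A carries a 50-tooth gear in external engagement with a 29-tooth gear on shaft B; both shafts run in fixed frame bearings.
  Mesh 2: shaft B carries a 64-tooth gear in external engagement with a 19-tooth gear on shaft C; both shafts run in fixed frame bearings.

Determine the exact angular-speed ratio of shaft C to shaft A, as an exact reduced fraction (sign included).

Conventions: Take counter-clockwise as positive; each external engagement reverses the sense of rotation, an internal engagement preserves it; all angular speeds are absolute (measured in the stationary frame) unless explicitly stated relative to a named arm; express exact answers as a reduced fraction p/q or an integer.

class = fixed-axis compound train [2 meshes; 2 ratios multiply, 2 sense flips]
mesh 1 [50T→29T]: running ratio 50/29, sense −
mesh 2 [64T→19T]: running ratio 3200/551, sense +
ω_out/ω_in = 3200/551

3200/551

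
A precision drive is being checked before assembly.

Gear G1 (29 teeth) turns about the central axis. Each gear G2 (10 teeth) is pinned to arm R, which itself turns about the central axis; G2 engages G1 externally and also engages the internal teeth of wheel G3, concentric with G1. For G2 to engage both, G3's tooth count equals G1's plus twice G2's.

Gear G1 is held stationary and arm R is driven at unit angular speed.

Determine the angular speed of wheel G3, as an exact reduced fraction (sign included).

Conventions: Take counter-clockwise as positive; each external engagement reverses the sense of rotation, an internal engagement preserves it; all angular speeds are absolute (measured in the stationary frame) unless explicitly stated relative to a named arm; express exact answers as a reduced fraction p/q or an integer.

78/49

topology: planetary set — G1 29T / G2 10T / G3 49T, arm = carrier (Willis)
ring teeth: 29 + 2·10 = 49
29(ω_sun−ω_arm) = −49(ω_ring−ω_arm),  ω_sun = 0, ω_arm = 1
ω_ring = 1 − (29/49)(0−1) = 78/49
exact speed ratio = 78/49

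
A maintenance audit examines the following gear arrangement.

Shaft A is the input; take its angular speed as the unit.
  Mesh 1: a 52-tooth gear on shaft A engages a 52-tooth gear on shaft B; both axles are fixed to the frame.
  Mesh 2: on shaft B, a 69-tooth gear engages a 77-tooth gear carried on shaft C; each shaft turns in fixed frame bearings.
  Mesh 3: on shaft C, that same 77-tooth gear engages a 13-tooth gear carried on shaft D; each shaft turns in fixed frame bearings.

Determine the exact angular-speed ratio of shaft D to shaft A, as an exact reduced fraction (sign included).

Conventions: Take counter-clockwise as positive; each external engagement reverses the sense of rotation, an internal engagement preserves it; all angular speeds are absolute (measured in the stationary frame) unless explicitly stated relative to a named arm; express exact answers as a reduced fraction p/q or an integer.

class = fixed-axis compound train [3 meshes; 3 ratios multiply, 3 sense flips]
mesh 1 [52T→52T]: running ratio 1, sense −
mesh 2 [69T→77T]: running ratio 69/77, sense +
mesh 3 [77T→13T]: running ratio 69/13, sense −
ω_out/ω_in = -69/13

-69/13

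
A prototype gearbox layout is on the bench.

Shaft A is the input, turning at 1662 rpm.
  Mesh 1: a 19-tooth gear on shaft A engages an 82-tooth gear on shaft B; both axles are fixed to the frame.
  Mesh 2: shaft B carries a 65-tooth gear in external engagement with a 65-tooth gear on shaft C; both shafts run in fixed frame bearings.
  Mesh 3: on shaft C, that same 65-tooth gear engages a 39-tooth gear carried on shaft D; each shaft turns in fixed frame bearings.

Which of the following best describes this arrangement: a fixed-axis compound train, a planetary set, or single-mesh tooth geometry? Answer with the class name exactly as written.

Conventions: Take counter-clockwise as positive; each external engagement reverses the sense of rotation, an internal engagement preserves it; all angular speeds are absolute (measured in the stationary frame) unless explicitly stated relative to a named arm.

class = fixed-axis compound train [3 meshes; 3 ratios multiply, 3 sense flips]
classification: fixed-axis compound train

fixed-axis compound train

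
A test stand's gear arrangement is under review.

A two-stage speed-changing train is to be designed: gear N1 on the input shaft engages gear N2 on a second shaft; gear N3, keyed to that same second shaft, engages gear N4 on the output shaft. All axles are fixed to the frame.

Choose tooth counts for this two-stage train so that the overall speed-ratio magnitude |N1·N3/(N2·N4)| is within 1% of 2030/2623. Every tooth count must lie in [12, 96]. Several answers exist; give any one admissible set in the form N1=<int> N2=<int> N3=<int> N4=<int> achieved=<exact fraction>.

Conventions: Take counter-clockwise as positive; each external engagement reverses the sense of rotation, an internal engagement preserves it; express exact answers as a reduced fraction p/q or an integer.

2-stage fixed-axis compound train for ratio 2030/2623
target = 2030/2623 in lowest terms: an exact hit needs N1·N3 = k·2030 and N2·N4 = k·2623 for one integer k, every count in [12, 96]; additionally prefer no 1:1 stage (N1 ≠ N2, N3 ≠ N4)
k = 1: N1·N3 = 2030 = 29·70, N2·N4 = 2623 = 43·61
achieved = 29·70/(43·61) = 2030/2623; |achieved − target| = 0 ≤ 203/26230 ✓

N1=29 N2=43 N3=70 N4=61 achieved=2030/2623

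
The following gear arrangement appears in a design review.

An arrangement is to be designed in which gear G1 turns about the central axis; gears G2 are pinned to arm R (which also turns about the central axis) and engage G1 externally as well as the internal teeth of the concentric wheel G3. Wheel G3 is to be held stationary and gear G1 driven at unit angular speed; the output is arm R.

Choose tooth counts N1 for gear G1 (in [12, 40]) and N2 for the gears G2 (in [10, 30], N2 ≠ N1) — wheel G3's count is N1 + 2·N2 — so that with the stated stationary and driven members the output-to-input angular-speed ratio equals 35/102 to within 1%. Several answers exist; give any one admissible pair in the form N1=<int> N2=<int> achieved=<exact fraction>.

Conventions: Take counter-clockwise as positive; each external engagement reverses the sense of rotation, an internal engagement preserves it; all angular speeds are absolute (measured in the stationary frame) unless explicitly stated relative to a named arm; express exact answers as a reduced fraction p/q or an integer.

design class (target 35/102): planetary set
Willis with ω_ring = 0: ω_arm/ω_sun = N1/(N1+N3); set equal to 35/102  ⇒  N3/N1 = 1/(35/102) − 1 = 67/35
N3 = N1 + 2·N2  ⇒  N2/N1 = (N3/N1 − 1)/2 = (67/35 − 1)/2 = 16/35
smallest multiple with N1 ≥ 12 and N2 ≥ 10: k = 1  ⇒  N1 = 1·35 = 35, N2 = 1·16 = 16 (N1 ≤ 40, N2 ≤ 30, N2 ≠ N1 ✓), N3 = 35 + 2·16 = 67
check: N1/(N1+N3) with N1 = 35, N3 = 67 gives 35/102; |achieved − target| = 0 ≤ 7/2040 ✓

N1=35 N2=16 achieved=35/102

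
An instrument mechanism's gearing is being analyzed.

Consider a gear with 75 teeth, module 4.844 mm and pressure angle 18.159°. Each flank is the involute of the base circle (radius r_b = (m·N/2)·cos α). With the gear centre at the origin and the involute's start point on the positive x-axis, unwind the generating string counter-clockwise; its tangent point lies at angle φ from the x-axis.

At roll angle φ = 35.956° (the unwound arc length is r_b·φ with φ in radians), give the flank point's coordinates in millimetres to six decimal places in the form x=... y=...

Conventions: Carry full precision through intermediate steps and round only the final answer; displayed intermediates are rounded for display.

class = single-mesh tooth geometry [base-circle involute, m = 4.844, 75T]
pitch radius r_p = m·N/2 = 4.844·75/2 = 181.650000
base radius r_b = r_p·cos α = 181.650000·cos 18.159° = 172.602978
roll angle φ = 35.956° = 0.62755059 rad
x = r_b·(cos φ + φ·sin φ) = 203.316492
y = r_b·(sin φ − φ·cos φ) = 13.666979

x=203.316492 y=13.666979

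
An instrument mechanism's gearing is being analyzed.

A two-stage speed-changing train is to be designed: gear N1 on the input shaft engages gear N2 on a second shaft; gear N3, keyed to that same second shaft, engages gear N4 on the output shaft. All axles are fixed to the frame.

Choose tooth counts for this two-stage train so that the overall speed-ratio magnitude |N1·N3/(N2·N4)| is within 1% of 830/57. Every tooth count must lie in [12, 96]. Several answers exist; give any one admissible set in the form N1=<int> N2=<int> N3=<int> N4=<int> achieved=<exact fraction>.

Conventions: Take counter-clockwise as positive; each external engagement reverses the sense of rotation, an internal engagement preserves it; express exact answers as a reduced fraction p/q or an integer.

topology: fixed-axis compound train — 2 stages, target 830/57
target = 830/57 in lowest terms: an exact hit needs N1·N3 = k·830 and N2·N4 = k·57 for one integer k, every count in [12, 96]; additionally prefer no 1:1 stage (N1 ≠ N2, N3 ≠ N4)
k = 1…3: no 1:1-free in-range split of k·830 and k·57 into factor pairs; take k = 4
k = 4: N1·N3 = 3320 = 40·83, N2·N4 = 228 = 12·19
achieved = 40·83/(12·19) = 830/57; |achieved − target| = 0 ≤ 83/570 ✓

N1=40 N2=12 N3=83 N4=19 achieved=830/57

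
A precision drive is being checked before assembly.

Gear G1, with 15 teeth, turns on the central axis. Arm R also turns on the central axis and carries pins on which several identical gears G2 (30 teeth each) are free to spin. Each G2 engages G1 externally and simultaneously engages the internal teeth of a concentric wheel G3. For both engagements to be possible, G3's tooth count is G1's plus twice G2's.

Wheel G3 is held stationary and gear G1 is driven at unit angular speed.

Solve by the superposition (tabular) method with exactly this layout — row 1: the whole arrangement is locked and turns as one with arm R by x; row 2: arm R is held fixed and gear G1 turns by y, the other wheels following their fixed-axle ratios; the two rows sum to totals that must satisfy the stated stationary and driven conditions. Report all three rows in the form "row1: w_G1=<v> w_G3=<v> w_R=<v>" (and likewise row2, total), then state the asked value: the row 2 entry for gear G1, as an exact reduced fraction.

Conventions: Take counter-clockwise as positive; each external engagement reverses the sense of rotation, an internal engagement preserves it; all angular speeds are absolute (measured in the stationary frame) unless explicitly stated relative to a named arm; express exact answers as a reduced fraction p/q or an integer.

class = planetary set [G3 = 15+2·30 = 75; Willis about the carrier]
row 1 — lock + rotate with arm: ω_sun = ω_ring = ω_arm = x
superposition row 2 [arm held]: sun y, ring −(15/75)·y, arm 0
boundary: total ω_ring = x − (15/75)·y = 0 and total ω_sun = x + y = 1  ⇒  y = 5/6, x = 1/6
row 2 ring = −(15/75)·5/6 = -1/6
totals (row 1 + row 2): sun 1/6 + 5/6 = 1, ring 1/6 + (-1/6) = 0, arm 1/6 + 0 = 1/6
asked cell (row2, sun) = 5/6

row1: w_G1=1/6 w_G3=1/6 w_R=1/6
row2: w_G1=5/6 w_G3=-1/6 w_R=0
total: w_G1=1 w_G3=0 w_R=1/6
asked value: 5/6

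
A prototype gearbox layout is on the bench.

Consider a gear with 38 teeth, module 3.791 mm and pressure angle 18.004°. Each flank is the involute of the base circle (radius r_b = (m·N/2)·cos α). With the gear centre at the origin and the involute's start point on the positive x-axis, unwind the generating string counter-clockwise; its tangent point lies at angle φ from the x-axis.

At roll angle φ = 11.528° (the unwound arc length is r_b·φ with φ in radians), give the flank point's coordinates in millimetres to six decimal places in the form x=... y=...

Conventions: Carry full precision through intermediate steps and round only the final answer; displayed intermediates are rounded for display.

topology: single-mesh involute geometry — m = 3.791, N = 38
pitch radius r_p = m·N/2 = 3.791·38/2 = 72.029000
base radius r_b = r_p·cos α = 72.029000·cos 18.004° = 68.502096
roll angle φ = 11.528° = 0.20120156 rad
x = r_b·(cos φ + φ·sin φ) = 69.874648
y = r_b·(sin φ − φ·cos φ) = 0.185233

x=69.874648 y=0.185233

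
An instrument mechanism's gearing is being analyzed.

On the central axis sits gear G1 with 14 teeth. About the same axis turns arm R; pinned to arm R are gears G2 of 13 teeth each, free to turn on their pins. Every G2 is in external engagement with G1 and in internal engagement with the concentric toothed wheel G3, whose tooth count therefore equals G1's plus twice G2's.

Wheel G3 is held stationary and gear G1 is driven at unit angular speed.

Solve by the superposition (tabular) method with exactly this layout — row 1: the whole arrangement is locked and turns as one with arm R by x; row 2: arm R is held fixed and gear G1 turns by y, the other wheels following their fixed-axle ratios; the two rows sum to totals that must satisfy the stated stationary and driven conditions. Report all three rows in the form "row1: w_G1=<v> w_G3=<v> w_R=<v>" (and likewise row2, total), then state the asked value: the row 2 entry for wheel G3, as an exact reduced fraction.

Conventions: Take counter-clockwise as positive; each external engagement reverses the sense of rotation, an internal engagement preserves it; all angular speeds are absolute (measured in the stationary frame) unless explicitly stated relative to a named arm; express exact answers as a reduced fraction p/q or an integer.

class = planetary set [G3 = 14+2·13 = 40; Willis about the carrier]
row 1 — lock + rotate with arm: ω_sun = ω_ring = ω_arm = x
superposition row 2 [arm held]: sun y, ring −(14/40)·y, arm 0
boundary: total ω_ring = x − (14/40)·y = 0 and total ω_sun = x + y = 1  ⇒  y = 20/27, x = 7/27
row 2 ring = −(14/40)·20/27 = -7/27
totals (row 1 + row 2): sun 7/27 + 20/27 = 1, ring 7/27 + (-7/27) = 0, arm 7/27 + 0 = 7/27
asked cell (row2, ring) = -7/27

row1: w_G1=7/27 w_G3=7/27 w_R=7/27
row2: w_G1=20/27 w_G3=-7/27 w_R=0
total: w_G1=1 w_G3=0 w_R=7/27
asked value: -7/27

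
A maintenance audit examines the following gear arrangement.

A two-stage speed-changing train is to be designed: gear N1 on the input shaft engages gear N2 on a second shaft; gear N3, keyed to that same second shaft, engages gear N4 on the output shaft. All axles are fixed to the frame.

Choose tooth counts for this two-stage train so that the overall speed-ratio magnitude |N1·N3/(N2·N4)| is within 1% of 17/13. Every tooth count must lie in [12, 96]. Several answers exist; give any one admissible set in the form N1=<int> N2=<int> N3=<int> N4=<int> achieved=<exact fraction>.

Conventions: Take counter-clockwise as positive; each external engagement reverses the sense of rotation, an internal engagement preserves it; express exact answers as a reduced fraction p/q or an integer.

topology: fixed-axis compound train — 2 stages, target 17/13
target = 17/13 in lowest terms: an exact hit needs N1·N3 = k·17 and N2·N4 = k·13 for one integer k, every count in [12, 96]; additionally prefer no 1:1 stage (N1 ≠ N2, N3 ≠ N4)
k = 1…11: no 1:1-free in-range split of k·17 and k·13 into factor pairs; take k = 12
k = 12: N1·N3 = 204 = 12·17, N2·N4 = 156 = 13·12
achieved = 12·17/(13·12) = 17/13; |achieved − target| = 0 ≤ 17/1300 ✓

N1=12 N2=13 N3=17 N4=12 achieved=17/13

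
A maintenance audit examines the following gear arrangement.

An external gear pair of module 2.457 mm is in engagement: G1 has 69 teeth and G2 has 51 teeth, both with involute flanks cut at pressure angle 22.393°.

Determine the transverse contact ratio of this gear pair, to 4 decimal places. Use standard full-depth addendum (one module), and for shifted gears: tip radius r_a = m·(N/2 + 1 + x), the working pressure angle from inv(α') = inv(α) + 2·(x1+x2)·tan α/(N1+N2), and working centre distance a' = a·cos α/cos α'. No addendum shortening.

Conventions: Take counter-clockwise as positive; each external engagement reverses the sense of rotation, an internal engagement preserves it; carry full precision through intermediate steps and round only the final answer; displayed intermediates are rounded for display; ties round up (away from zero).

recognized (one external pair, fixed centres): single-mesh tooth geometry, m = 2.457, N1 = 69, N2 = 51
base radii: r_b1 = 78.374477, r_b2 = 57.928961
tip radii: r_a1 = 87.223500, r_a2 = 65.110500
no profile shift: α' = α, a' = a
action lengths: √(r_a1²−r_b1²) = 38.280286, √(r_a2²−r_b2²) = 29.725623
base pitch p_b = π·m·cos α = 7.136831
CR = (38.280286 + 29.725623 − 147.420000·sin 22.39300°)/7.136831 = 1.659723
contact ratio ≈ 1.6597

1.6597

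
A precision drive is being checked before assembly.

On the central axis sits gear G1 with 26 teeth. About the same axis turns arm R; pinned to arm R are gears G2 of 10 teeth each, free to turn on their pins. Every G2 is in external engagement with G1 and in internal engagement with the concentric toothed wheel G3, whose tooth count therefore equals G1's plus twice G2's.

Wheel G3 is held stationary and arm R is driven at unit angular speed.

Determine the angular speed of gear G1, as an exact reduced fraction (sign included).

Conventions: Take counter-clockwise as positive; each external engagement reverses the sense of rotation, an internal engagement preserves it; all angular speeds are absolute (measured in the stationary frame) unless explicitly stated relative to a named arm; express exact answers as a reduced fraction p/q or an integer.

36/13

class = planetary set [G3 = 26+2·10 = 46; Willis about the carrier]
ring teeth: 26 + 2·10 = 46
26(ω_sun−ω_arm) = −46(ω_ring−ω_arm),  ω_ring = 0, ω_arm = 1
ω_sun = 1 − (46/26)(0−1) = 36/13
exact speed ratio = 36/13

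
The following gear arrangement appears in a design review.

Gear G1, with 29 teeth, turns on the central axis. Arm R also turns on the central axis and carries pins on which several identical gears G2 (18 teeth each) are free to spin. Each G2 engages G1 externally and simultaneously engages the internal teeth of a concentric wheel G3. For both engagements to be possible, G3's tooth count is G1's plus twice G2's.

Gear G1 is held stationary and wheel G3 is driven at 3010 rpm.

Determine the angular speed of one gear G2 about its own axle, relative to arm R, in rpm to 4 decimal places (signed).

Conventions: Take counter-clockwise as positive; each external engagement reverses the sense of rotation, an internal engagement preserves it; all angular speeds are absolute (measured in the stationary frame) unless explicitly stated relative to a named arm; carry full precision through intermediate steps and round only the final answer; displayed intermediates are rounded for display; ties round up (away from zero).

+3353.3392 rpm

planetary set (29T centre, 18T on arm, 65T internal) — Willis relation
normalise by the input: solve with ω_ring = 1, then scale by 3010 rpm
ring teeth: 29 + 2·18 = 65
29(ω_sun−ω_arm) = −65(ω_ring−ω_arm),  ω_sun = 0, ω_ring = 1
29(0−ω_arm) = −65(1−ω_arm)  ⇒  94·ω_arm = 65  ⇒  ω_arm = 65/94
sun–planet mesh: 29·(0−65/94) = −18·(ω_p−ω_arm)  ⇒  ω_p−ω_arm = 1885/1692
scale: ω_p−ω_arm = 1885/1692 × 3010 rpm = +3353.3392 rpm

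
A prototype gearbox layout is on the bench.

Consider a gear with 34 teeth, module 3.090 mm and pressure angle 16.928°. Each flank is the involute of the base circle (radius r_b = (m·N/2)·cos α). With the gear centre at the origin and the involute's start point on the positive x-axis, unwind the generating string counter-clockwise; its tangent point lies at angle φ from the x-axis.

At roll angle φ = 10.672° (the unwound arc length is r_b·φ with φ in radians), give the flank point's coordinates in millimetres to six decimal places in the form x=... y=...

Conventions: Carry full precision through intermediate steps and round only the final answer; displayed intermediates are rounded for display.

x=51.118142 y=0.107873

topology: single-mesh involute geometry — m = 3.090, N = 34
pitch radius r_p = m·N/2 = 3.090·34/2 = 52.530000
base radius r_b = r_p·cos α = 52.530000·cos 16.928° = 50.253949
roll angle φ = 10.672° = 0.18626154 rad
x = r_b·(cos φ + φ·sin φ) = 51.118142
y = r_b·(sin φ − φ·cos φ) = 0.107873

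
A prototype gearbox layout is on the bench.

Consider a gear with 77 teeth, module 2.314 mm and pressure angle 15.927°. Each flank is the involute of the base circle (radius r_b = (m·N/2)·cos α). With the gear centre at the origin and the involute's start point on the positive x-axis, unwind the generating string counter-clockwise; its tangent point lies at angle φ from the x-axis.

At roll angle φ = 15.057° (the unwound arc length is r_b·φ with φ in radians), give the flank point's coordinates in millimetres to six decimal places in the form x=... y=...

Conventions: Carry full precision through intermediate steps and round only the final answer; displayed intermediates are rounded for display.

x=88.576370 y=0.514693

single-mesh involute tooth geometry (77T wheel at module 2.314)
pitch radius r_p = m·N/2 = 2.314·77/2 = 89.089000
base radius r_b = r_p·cos α = 89.089000·cos 15.927° = 85.669061
roll angle φ = 15.057° = 0.26279423 rad
x = r_b·(cos φ + φ·sin φ) = 88.576370
y = r_b·(sin φ − φ·cos φ) = 0.514693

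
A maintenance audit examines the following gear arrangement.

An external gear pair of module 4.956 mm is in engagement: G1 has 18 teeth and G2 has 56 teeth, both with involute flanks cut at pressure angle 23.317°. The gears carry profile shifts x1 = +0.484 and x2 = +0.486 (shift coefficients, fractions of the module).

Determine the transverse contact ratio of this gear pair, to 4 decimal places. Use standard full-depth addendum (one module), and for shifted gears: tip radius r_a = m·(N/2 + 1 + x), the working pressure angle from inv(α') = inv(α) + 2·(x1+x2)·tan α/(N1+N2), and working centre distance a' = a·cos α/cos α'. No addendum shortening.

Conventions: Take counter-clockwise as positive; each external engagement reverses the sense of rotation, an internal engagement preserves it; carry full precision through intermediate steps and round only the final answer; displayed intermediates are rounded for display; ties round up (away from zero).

1.4079

single-mesh involute tooth geometry (18T engaging 56T at module 4.956)
base radii: r_b1 = 40.961146, r_b2 = 127.434676
tip radii: r_a1 = 51.958704, r_a2 = 146.132616
inv(α') = inv(23.317°) + 2·(+0.484+0.486)·tan α/(18+56) = 0.03536111  ⇒  α' = 26.33558°
a' = a·cos α / cos α' = 183.3720·cos 23.317°/cos 26.33558° = 187.897492
action lengths: √(r_a1²−r_b1²) = 31.967037, √(r_a2²−r_b2²) = 71.520241
base pitch p_b = π·m·cos α = 14.298137
CR = (31.967037 + 71.520241 − 187.897492·sin 26.33558°)/14.298137 = 1.407927
contact ratio ≈ 1.4079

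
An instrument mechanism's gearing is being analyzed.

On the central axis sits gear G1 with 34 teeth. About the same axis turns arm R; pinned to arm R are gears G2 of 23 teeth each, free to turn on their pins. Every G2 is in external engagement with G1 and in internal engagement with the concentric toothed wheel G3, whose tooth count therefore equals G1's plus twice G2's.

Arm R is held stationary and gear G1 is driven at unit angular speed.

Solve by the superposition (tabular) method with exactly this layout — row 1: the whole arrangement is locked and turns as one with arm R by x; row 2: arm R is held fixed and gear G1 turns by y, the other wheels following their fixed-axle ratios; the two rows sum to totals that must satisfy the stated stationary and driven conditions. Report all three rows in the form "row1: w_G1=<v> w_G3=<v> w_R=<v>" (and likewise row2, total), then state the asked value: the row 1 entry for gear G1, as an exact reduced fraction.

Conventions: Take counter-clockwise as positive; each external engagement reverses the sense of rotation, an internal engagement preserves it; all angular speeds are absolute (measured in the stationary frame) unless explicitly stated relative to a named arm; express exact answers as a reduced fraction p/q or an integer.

class = planetary set [G3 = 34+2·23 = 80; Willis about the carrier]
row 1 (train locked, turned with arm): all members turn x
row 2 (arm held, sun turns y): ω_ring = −(34/80)·y, ω_arm = 0
boundary: total ω_arm = x = 0 and total ω_sun = x + y = 1  ⇒  y = 1, x = 0
row 2 ring = −(34/80)·1 = -17/40
totals (row 1 + row 2): sun 0 + 1 = 1, ring 0 + (-17/40) = -17/40, arm 0 + 0 = 0
asked cell (row1, sun) = 0

row1: w_G1=0 w_G3=0 w_R=0
row2: w_G1=1 w_G3=-17/40 w_R=0
total: w_G1=1 w_G3=-17/40 w_R=0
asked value: 0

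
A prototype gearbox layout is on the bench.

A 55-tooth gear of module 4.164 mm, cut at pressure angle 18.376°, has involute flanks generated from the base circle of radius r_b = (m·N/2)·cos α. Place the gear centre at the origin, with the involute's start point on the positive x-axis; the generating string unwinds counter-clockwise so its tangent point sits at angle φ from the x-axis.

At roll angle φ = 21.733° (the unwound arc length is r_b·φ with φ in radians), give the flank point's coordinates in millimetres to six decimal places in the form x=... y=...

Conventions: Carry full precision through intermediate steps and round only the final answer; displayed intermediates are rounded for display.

single-mesh involute tooth geometry (55T wheel at module 4.164)
pitch radius r_p = m·N/2 = 4.164·55/2 = 114.510000
base radius r_b = r_p·cos α = 114.510000·cos 18.376° = 108.670923
roll angle φ = 21.733° = 0.37931241 rad
x = r_b·(cos φ + φ·sin φ) = 116.209637
y = r_b·(sin φ − φ·cos φ) = 1.948596

x=116.209637 y=1.948596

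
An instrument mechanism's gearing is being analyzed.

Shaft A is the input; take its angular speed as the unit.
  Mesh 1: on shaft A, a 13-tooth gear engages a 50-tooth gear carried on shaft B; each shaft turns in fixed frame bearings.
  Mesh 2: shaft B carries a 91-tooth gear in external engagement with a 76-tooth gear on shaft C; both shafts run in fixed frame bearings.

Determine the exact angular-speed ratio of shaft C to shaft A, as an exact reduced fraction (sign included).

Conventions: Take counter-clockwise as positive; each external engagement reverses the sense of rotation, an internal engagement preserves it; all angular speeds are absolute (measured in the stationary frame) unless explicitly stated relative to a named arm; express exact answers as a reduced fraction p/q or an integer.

class = fixed-axis compound train [2 meshes; 2 ratios multiply, 2 sense flips]
mesh 1 [13T→50T]: running ratio 13/50, sense −
mesh 2 [91T→76T]: running ratio 1183/3800, sense +
ω_out/ω_in = 1183/3800

1183/3800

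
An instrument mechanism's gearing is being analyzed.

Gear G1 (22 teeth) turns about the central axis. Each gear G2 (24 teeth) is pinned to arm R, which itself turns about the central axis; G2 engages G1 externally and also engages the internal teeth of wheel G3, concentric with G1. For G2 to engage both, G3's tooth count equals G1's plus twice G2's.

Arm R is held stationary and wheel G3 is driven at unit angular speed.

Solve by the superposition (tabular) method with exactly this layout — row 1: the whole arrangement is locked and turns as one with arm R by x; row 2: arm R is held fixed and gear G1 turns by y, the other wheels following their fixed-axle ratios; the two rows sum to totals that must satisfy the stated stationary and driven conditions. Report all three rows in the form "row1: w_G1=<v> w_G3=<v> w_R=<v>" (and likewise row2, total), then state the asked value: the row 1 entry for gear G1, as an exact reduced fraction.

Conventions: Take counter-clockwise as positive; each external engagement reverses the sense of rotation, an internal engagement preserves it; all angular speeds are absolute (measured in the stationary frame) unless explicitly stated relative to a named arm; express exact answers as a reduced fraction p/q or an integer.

row1: w_G1=0 w_G3=0 w_R=0
row2: w_G1=-35/11 w_G3=1 w_R=0
total: w_G1=-35/11 w_G3=1 w_R=0
asked value: 0

recognized (axles ride arm R): planetary set, 22/24/70 teeth
row 1 — lock + rotate with arm: ω_sun = ω_ring = ω_arm = x
row 2 — arm fixed, fixed-axis ratios: sun y, ring −(22/70)·y, arm 0
boundary: total ω_arm = x = 0 and total ω_ring = x − (22/70)·y = 1  ⇒  y = -35/11, x = 0
row 2 ring = −(22/70)·(-35/11) = 1
totals (row 1 + row 2): sun 0 + (-35/11) = -35/11, ring 0 + 1 = 1, arm 0 + 0 = 0
asked cell (row1, sun) = 0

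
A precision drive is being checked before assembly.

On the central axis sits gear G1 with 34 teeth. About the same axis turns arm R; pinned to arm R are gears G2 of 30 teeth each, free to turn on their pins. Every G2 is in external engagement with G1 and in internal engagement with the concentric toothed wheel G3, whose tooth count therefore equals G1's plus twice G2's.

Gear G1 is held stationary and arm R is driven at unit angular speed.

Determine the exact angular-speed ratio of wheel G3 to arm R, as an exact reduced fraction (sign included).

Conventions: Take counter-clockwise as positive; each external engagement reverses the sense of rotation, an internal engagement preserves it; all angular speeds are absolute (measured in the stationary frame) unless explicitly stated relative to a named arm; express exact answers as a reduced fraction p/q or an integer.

64/47

planetary set (34T centre, 30T on arm, 94T internal) — Willis relation
ring teeth: 34 + 2·30 = 94
34(ω_sun−ω_arm) = −94(ω_ring−ω_arm),  ω_sun = 0, ω_arm = 1
ω_ring = 1 − (34/94)(0−1) = 64/47
ω_out/ω_in = 64/47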